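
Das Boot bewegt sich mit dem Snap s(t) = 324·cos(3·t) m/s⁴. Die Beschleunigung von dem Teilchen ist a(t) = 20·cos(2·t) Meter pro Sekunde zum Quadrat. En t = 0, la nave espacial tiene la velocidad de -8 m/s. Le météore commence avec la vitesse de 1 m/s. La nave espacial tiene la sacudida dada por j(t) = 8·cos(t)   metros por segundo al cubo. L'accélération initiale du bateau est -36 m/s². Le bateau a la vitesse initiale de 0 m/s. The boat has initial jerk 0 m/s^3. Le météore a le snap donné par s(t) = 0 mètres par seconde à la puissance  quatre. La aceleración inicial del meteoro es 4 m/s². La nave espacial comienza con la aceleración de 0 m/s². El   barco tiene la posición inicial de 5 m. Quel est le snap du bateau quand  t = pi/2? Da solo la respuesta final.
À t = pi/2, s = 0.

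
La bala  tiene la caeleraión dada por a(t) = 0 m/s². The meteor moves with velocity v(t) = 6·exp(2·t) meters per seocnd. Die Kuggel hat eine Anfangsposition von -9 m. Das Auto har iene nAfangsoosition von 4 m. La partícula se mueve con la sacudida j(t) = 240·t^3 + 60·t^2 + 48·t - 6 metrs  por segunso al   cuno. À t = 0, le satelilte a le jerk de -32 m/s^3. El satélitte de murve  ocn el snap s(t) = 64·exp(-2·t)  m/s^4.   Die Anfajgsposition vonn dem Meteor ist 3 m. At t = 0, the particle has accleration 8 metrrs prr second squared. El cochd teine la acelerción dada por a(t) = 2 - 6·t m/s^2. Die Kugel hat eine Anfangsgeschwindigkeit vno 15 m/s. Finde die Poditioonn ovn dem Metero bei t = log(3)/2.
Ausgehend von der Geschwindigkeit v(t) = 6·exp(2·t), nehmen wir 1 Integral. Die Stammfunktion von der Geschwindigkeit ist die Position. Mit x(0) = 3 erhalten wir x(t) = 3·exp(2·t). Mit x(t) = 3·exp(2·t) und Einsetzen von t = log(3)/2, finden wir x = 9.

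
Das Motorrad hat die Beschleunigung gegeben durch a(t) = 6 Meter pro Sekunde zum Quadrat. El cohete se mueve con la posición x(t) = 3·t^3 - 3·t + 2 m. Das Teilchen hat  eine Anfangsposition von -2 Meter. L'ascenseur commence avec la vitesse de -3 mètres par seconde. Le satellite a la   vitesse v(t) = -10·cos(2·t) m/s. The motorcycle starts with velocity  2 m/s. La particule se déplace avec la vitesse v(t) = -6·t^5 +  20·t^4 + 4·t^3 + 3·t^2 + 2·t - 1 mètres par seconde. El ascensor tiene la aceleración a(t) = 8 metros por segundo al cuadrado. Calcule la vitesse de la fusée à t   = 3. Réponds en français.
Nous devons dériver notre équation de la position x(t) = 3·t^3 - 3·t + 2 1 fois. En dérivant la position, nous obtenons la vitesse: v(t) = 9·t^2 - 3. De l'équation de la vitesse v(t) = 9·t^2 - 3, nous substituons t = 3 pour obtenir v = 78.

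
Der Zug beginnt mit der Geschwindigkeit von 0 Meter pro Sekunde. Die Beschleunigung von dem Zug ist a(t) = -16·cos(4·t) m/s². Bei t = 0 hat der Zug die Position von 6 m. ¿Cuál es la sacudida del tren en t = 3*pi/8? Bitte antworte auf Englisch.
To solve this, we need to take 1 derivative of our acceleration equation a(t) = -16·cos(4·t). The derivative of acceleration gives jerk: j(t) = 64·sin(4·t). We have jerk j(t) = 64·sin(4·t). Substituting t = 3*pi/8: j(3*pi/8) = -64.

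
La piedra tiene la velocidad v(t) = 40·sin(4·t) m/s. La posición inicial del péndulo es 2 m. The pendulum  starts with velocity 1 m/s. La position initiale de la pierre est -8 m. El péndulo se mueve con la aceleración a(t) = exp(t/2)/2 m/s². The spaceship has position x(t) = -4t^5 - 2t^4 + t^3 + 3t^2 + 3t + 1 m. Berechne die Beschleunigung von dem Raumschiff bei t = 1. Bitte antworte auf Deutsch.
Wir müssen unsere Gleichung für die Position x(t) = -4·t^5 - 2·t^4 + t^3 + 3·t^2 + 3·t + 1 2-mal ableiten. Durch Ableiten von der Position erhalten wir die Geschwindigkeit: v(t) = -20·t^4 - 8·t^3 + 3·t^2 + 6·t + 3. Die Ableitung von der Geschwindigkeit ergibt die Beschleunigung: a(t) = -80·t^3 - 24·t^2 + 6·t + 6. Mit a(t) = -80·t^3 - 24·t^2 + 6·t + 6 und Einsetzen von t = 1, finden wir a = -92.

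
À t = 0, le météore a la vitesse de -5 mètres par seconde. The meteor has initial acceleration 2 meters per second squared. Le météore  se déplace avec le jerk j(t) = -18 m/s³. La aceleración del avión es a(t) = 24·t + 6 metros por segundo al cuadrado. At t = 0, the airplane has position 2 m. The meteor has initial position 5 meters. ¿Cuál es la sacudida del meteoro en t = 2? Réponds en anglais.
Using j(t) = -18 and substituting t = 2, we find j = -18.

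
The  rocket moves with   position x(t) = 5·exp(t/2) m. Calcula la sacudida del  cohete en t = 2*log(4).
Partiendo de la posición x(t) = 5·exp(t/2), tomamos 3 derivadas. La derivada de la posición da la velocidad: v(t) = 5·exp(t/2)/2. La derivada de la velocidad da la aceleración: a(t) = 5·exp(t/2)/4. La derivada de la aceleración da la sacudida: j(t) = 5·exp(t/2)/8. De la ecuación de la sacudida j(t) = 5·exp(t/2)/8, sustituimos t = 2*log(4) para obtener j = 5/2.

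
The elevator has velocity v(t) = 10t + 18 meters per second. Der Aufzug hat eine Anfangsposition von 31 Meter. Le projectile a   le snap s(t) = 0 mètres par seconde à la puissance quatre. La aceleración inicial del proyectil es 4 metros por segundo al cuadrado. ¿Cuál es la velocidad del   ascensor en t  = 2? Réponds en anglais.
We have velocity v(t) = 10·t + 18. Substituting t = 2: v(2) = 38.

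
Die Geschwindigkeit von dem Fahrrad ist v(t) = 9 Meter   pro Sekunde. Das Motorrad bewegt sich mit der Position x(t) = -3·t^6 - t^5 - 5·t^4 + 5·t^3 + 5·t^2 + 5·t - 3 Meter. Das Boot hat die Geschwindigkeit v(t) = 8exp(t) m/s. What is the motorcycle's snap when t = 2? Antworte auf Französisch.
Pour résoudre ceci, nous devons prendre 4 dérivées de notre équation de la position x(t) = -3·t^6 - t^5 - 5·t^4 + 5·t^3 + 5·t^2 + 5·t - 3. En prenant d/dt de x(t), nous trouvons v(t) = -18·t^5 - 5·t^4 - 20·t^3 + 15·t^2 + 10·t + 5. En prenant d/dt de v(t), nous trouvons a(t) = -90·t^4 - 20·t^3 - 60·t^2 + 30·t + 10. En prenant d/dt de a(t), nous trouvons j(t) = -360·t^3 - 60·t^2 - 120·t + 30. En dérivant le jerk, nous obtenons le snap: s(t) = -1080·t^2 - 120·t - 120. En utilisant s(t) = -1080·t^2 - 120·t - 120 et en substituant t = 2, nous trouvons s = -4680.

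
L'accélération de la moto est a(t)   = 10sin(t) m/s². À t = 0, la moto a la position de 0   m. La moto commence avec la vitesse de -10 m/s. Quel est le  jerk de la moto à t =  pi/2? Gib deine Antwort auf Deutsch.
Wir müssen unsere Gleichung für die Beschleunigung a(t) = 10·sin(t) 1-mal ableiten. Die Ableitung von der Beschleunigung ergibt den Ruck: j(t) = 10·cos(t). Mit j(t) = 10·cos(t) und Einsetzen von t = pi/2, finden wir j = 0.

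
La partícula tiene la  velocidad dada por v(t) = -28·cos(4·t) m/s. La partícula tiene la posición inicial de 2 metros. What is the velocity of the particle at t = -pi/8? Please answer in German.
Wir haben die Geschwindigkeit v(t) = -28·cos(4·t). Durch Einsetzen von t = -pi/8: v(-pi/8) = 0.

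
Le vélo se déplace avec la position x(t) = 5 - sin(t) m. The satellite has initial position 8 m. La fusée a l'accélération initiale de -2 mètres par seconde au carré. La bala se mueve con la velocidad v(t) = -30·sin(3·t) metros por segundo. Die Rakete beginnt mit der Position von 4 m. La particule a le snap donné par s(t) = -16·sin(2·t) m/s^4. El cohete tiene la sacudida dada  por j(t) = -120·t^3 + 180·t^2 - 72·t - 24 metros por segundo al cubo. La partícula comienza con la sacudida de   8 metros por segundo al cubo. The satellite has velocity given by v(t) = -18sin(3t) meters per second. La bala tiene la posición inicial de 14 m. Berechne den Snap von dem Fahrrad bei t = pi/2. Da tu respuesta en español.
Debemos derivar nuestra ecuación de la posición x(t) = 5 - sin(t) 4 veces. Tomando d/dt de x(t), encontramos v(t) = -cos(t). Tomando d/dt de v(t), encontramos a(t) = sin(t). Tomando d/dt de a(t), encontramos j(t) = cos(t). La derivada de la sacudida da el snap: s(t) = -sin(t). Tenemos el snap s(t) = -sin(t). Sustituyendo t = pi/2: s(pi/2) = -1.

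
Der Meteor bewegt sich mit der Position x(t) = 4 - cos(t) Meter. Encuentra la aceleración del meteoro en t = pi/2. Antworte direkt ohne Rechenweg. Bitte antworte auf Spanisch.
En t = pi/2, a = 0.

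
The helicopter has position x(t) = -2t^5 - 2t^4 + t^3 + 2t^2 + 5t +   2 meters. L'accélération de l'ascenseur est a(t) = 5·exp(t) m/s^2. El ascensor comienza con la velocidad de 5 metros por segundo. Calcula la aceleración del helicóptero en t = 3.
Partiendo de la posición x(t) = -2·t^5 - 2·t^4 + t^3 + 2·t^2 + 5·t + 2, tomamos 2 derivadas. Derivando la posición, obtenemos la velocidad: v(t) = -10·t^4 - 8·t^3 + 3·t^2 + 4·t + 5. Derivando la velocidad, obtenemos la aceleración: a(t) = -40·t^3 - 24·t^2 + 6·t + 4. Usando a(t) = -40·t^3 - 24·t^2 + 6·t + 4 y sustituyendo t = 3, encontramos a = -1274.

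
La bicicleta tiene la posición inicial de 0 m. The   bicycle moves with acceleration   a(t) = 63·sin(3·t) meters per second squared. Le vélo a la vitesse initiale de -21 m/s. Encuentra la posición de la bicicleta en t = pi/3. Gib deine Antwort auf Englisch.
To solve this, we need to take 2 antiderivatives of our acceleration equation a(t) = 63·sin(3·t). Taking ∫a(t)dt and applying v(0) = -21, we find v(t) = -21·cos(3·t). Finding the integral of v(t) and using x(0) = 0: x(t) = -7·sin(3·t). From the given position equation x(t) = -7·sin(3·t), we substitute t = pi/3 to get x = 0.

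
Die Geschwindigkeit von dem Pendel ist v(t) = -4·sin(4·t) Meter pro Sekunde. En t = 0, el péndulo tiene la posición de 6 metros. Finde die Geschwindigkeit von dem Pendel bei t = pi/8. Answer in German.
Mit v(t) = -4·sin(4·t) und Einsetzen von t = pi/8, finden wir v = -4.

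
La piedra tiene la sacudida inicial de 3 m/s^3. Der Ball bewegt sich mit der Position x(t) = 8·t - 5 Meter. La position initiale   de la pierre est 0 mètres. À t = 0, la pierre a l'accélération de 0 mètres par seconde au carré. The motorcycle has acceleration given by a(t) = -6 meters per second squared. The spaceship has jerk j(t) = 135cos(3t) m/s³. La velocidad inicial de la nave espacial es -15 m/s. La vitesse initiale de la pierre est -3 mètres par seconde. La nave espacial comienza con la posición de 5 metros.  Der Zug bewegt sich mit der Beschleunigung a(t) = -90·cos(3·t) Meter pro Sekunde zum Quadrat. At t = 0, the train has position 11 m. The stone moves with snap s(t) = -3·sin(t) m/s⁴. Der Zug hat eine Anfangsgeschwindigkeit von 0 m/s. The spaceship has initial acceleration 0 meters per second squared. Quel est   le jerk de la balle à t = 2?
Pour résoudre ceci, nous devons prendre 3 dérivées de notre équation de la position x(t) = 8·t - 5. En prenant d/dt de x(t), nous trouvons v(t) = 8. La dérivée de la vitesse donne l'accélération: a(t) = 0. En prenant d/dt de a(t), nous trouvons j(t) = 0. Nous avons le jerk j(t) = 0. En substituant t = 2: j(2) = 0.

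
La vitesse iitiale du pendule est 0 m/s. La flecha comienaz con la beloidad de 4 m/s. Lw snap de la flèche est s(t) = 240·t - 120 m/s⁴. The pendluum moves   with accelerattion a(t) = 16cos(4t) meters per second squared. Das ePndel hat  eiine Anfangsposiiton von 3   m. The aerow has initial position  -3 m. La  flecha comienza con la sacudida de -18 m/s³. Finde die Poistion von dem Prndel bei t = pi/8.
Wir müssen das Integral unserer Gleichung für die Beschleunigung a(t) = 16·cos(4·t) 2-mal finden. Mit ∫a(t)dt und Anwendung von v(0) = 0, finden wir v(t) = 4·sin(4·t). Durch Integration von der Geschwindigkeit und Verwendung der Anfangsbedingung x(0) = 3, erhalten wir x(t) = 4 - cos(4·t). Wir haben die Position x(t) = 4 - cos(4·t). Durch Einsetzen von t = pi/8: x(pi/8) = 4.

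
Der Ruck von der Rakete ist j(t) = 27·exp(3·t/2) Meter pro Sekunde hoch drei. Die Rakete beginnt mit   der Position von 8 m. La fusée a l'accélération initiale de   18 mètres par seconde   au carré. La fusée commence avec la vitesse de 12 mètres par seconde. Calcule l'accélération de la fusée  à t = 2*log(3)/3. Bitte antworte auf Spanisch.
Debemos encontrar la antiderivada de nuestra ecuación de la sacudida j(t) = 27·exp(3·t/2) 1 vez. La antiderivada de la sacudida es la aceleración. Usando a(0) = 18, obtenemos a(t) = 18·exp(3·t/2). Tenemos la aceleración a(t) = 18·exp(3·t/2). Sustituyendo t = 2*log(3)/3: a(2*log(3)/3) = 54.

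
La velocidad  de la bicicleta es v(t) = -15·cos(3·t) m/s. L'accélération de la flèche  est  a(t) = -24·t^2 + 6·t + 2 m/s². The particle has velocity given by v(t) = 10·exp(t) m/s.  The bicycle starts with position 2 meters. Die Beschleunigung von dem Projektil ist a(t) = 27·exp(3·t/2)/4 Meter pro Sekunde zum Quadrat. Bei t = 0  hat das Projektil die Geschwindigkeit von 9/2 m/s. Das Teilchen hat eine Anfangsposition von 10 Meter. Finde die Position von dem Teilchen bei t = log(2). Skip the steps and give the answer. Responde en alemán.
Bei t = log(2), x = 20.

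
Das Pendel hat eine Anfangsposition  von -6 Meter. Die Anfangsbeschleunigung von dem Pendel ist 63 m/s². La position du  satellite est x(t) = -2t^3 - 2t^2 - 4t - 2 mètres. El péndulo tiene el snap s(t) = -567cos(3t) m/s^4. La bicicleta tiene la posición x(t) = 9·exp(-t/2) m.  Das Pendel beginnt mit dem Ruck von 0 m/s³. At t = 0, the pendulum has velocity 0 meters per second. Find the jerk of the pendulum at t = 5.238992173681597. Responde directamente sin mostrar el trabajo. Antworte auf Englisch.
At t = 5.238992173681597, j = 1.70348177010916.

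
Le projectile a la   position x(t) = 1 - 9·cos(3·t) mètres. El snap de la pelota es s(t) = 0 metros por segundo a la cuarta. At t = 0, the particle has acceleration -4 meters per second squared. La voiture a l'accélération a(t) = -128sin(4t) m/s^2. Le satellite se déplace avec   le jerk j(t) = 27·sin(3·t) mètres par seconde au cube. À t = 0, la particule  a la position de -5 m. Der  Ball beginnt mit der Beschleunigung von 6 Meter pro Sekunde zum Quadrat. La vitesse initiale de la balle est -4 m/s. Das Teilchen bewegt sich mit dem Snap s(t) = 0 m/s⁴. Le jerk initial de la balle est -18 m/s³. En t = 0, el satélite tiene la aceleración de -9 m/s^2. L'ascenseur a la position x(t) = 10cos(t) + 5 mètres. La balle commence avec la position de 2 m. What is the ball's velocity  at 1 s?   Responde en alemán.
Um dies zu lösen, müssen wir 3 Integrale unserer Gleichung für den Snap s(t) = 0 finden. Durch Integration von dem Snap und Verwendung der Anfangsbedingung j(0) = -18, erhalten wir j(t) = -18. Das Integral von dem Ruck ist die Beschleunigung. Mit a(0) = 6 erhalten wir a(t) = 6 - 18·t. Durch Integration von der Beschleunigung und Verwendung der Anfangsbedingung v(0) = -4, erhalten wir v(t) = -9·t^2 + 6·t - 4. Wir haben die Geschwindigkeit v(t) = -9·t^2 + 6·t - 4. Durch Einsetzen von t = 1: v(1) = -7.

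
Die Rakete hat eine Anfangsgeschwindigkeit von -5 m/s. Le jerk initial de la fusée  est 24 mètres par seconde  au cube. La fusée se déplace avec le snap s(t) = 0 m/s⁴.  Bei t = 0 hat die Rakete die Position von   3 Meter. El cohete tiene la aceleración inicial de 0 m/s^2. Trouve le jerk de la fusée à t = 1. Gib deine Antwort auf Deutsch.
Wir müssen das Integral unserer Gleichung für den Snap s(t) = 0 1-mal finden. Mit ∫s(t)dt und Anwendung von j(0) = 24, finden wir j(t) = 24. Mit j(t) = 24 und Einsetzen von t = 1, finden wir j = 24.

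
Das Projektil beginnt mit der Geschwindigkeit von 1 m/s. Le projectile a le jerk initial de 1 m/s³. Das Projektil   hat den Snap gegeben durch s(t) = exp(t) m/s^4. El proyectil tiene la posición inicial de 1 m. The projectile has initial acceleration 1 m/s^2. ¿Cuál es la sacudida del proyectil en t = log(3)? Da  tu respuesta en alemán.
Ausgehend von dem Snap s(t) = exp(t), nehmen wir 1 Stammfunktion. Das Integral von dem Snap, mit j(0) = 1, ergibt den Ruck: j(t) = exp(t). Aus der Gleichung für den Ruck j(t) = exp(t), setzen wir t = log(3) ein und erhalten j = 3.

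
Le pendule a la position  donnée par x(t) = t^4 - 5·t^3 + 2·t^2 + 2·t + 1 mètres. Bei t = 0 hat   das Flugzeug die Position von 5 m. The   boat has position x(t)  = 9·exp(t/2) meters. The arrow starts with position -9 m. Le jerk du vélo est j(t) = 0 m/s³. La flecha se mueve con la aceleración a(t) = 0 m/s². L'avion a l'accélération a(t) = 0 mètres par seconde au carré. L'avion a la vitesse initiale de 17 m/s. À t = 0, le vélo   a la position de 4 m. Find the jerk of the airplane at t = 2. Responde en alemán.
Ausgehend von der Beschleunigung a(t) = 0, nehmen wir 1 Ableitung. Die Ableitung von der Beschleunigung ergibt den Ruck: j(t) = 0. Mit j(t) = 0 und Einsetzen von t = 2, finden wir j = 0.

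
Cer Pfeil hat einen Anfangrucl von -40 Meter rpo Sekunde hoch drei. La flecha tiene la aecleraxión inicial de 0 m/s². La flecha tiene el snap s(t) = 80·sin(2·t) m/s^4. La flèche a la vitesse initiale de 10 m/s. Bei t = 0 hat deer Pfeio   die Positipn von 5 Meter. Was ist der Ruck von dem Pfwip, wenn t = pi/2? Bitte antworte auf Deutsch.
Wir müssen unsere Gleichung für den Snap s(t) = 80·sin(2·t) 1-mal integrieren. Das Integral von dem Snap ist der Ruck. Mit j(0) = -40 erhalten wir j(t) = -40·cos(2·t). Mit j(t) = -40·cos(2·t) und Einsetzen von t = pi/2, finden wir j = 40.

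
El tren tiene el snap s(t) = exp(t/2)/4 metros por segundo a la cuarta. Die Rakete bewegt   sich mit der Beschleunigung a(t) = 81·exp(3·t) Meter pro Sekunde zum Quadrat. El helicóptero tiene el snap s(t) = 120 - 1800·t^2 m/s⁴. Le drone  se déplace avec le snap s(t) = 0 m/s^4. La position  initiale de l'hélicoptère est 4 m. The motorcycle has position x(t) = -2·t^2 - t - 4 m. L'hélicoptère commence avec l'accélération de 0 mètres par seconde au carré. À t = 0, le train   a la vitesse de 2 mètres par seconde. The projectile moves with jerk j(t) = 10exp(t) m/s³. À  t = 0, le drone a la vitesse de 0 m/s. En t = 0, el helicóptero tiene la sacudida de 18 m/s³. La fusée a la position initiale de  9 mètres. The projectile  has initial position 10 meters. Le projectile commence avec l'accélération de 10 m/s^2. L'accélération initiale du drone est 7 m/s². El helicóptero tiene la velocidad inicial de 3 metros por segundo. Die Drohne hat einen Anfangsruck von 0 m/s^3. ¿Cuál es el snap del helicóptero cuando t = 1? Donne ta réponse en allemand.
Mit s(t) = 120 - 1800·t^2 und Einsetzen von t = 1, finden wir s = -1680.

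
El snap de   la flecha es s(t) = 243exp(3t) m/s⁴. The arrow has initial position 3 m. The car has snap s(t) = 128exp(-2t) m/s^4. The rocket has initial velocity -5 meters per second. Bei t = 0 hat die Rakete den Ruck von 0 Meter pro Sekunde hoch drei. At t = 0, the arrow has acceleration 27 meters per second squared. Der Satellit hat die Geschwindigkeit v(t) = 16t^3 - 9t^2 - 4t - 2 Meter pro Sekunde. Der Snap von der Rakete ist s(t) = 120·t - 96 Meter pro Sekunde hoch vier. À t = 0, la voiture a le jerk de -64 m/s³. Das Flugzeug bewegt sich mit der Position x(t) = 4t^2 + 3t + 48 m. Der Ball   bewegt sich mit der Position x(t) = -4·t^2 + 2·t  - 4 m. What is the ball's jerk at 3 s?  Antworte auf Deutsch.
Wir müssen unsere Gleichung für die Position x(t) = -4·t^2 + 2·t - 4 3-mal ableiten. Mit d/dt von x(t) finden wir v(t) = 2 - 8·t. Durch Ableiten von der Geschwindigkeit erhalten wir die Beschleunigung: a(t) = -8. Die Ableitung von der Beschleunigung ergibt den Ruck: j(t) = 0. Aus der Gleichung für den Ruck j(t) = 0, setzen wir t = 3 ein und erhalten j = 0.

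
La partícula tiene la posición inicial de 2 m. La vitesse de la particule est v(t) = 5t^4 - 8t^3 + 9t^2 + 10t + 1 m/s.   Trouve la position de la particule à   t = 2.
Nous devons trouver l'intégrale de notre équation de la vitesse v(t) = 5·t^4 - 8·t^3 + 9·t^2 + 10·t + 1 1 fois. L'intégrale de la vitesse est la position. En utilisant x(0) = 2, nous obtenons x(t) = t^5 - 2·t^4 + 3·t^3 + 5·t^2 + t + 2. En utilisant x(t) = t^5 - 2·t^4 + 3·t^3 + 5·t^2 + t + 2 et en substituant t = 2, nous trouvons x = 48.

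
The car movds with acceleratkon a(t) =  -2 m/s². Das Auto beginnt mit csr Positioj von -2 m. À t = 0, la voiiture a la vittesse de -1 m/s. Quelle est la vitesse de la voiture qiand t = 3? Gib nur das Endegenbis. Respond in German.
v(3) = -7.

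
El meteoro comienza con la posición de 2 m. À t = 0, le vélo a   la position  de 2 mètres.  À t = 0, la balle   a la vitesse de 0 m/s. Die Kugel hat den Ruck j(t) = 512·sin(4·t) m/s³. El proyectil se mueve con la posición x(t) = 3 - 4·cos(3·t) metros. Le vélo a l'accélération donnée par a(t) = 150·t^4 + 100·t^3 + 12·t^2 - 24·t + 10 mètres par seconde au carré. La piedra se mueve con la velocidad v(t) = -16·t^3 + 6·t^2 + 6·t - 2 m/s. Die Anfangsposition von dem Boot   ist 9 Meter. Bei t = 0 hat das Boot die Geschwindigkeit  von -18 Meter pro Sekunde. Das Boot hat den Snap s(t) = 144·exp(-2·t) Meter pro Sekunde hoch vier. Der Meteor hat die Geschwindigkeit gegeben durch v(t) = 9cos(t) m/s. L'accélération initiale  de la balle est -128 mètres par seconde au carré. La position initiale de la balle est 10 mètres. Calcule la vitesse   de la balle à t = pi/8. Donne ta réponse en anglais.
We must find the antiderivative of our jerk equation j(t) = 512·sin(4·t) 2 times. Finding the antiderivative of j(t) and using a(0) = -128: a(t) = -128·cos(4·t). The antiderivative of acceleration is velocity. Using v(0) = 0, we get v(t) = -32·sin(4·t). From the given velocity equation v(t) = -32·sin(4·t), we substitute t = pi/8 to get v = -32.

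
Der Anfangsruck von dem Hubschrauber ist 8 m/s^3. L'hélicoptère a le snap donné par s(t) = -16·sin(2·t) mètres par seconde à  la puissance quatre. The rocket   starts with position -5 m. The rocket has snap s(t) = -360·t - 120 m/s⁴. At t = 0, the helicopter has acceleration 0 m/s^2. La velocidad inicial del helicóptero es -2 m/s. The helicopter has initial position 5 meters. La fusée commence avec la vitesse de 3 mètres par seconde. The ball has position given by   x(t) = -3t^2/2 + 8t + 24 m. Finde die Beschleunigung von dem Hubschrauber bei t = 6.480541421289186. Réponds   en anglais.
To solve this, we need to take 2 antiderivatives of our snap equation s(t) = -16·sin(2·t). The integral of snap, with j(0) = 8, gives jerk: j(t) = 8·cos(2·t). The integral of jerk, with a(0) = 0, gives acceleration: a(t) = 4·sin(2·t). Using a(t) = 4·sin(2·t) and substituting t = 6.480541421289186, we find a = 1.53817024205372.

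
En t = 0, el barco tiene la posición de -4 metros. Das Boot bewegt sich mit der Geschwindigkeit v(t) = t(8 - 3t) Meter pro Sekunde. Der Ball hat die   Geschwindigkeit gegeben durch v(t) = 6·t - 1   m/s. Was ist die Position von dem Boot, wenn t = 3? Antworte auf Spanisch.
Partiendo de la velocidad v(t) = t·(8 - 3·t), tomamos 1 antiderivada. La integral de la velocidad, con x(0) = -4, da la posición: x(t) = -t^3 + 4·t^2 - 4. Usando x(t) = -t^3 + 4·t^2 - 4 y sustituyendo t = 3, encontramos x = 5.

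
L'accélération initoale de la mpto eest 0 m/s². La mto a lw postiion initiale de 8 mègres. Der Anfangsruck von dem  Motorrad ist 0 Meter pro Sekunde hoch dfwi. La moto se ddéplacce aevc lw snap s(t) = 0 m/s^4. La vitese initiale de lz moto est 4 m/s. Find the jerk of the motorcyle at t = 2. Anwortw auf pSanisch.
Necesitamos integrar nuestra ecuación del snap s(t) = 0 1 vez. La integral del snap, con j(0) = 0, da la sacudida: j(t) = 0. Usando j(t) = 0 y sustituyendo t = 2, encontramos j = 0.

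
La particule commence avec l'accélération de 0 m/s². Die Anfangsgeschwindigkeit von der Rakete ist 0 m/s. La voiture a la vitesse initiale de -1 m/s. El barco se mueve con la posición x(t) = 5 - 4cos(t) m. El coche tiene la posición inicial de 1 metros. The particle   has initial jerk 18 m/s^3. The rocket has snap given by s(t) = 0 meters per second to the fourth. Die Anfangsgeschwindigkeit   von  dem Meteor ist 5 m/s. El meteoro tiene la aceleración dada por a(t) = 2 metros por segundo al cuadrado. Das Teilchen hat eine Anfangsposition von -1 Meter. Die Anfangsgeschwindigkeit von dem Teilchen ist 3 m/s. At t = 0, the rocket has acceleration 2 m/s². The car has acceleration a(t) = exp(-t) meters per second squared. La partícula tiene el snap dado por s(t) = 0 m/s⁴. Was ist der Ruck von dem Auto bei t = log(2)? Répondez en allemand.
Wir müssen unsere Gleichung für die Beschleunigung a(t) = exp(-t) 1-mal ableiten. Die Ableitung von der Beschleunigung ergibt den Ruck: j(t) = -exp(-t). Mit j(t) = -exp(-t) und Einsetzen von t = log(2), finden wir j = -1/2.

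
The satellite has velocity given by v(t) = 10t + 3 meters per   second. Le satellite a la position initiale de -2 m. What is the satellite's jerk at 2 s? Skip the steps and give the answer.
At t = 2, j = 0.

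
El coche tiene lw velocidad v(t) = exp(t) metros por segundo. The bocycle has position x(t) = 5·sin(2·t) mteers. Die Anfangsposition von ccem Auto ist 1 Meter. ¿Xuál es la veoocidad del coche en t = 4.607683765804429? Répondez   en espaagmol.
Usando v(t) = exp(t) y sustituyendo t = 4.607683765804429, encontramos v = 100.251674150658.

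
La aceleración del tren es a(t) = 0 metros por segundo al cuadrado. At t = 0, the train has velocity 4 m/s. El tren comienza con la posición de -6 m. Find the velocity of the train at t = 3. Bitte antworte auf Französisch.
Pour résoudre ceci, nous devons prendre 1 primitive de notre équation de l'accélération a(t) = 0. L'intégrale de l'accélération, avec v(0) = 4, donne la vitesse: v(t) = 4. De l'équation de la vitesse v(t) = 4, nous substituons t = 3 pour obtenir v = 4.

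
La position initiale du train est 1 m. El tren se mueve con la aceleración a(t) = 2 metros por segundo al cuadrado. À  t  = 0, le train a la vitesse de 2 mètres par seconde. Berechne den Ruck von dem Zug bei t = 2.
Ausgehend von der Beschleunigung a(t) = 2, nehmen wir 1 Ableitung. Mit d/dt von a(t) finden wir j(t) = 0. Mit j(t) = 0 und Einsetzen von t = 2, finden wir j = 0.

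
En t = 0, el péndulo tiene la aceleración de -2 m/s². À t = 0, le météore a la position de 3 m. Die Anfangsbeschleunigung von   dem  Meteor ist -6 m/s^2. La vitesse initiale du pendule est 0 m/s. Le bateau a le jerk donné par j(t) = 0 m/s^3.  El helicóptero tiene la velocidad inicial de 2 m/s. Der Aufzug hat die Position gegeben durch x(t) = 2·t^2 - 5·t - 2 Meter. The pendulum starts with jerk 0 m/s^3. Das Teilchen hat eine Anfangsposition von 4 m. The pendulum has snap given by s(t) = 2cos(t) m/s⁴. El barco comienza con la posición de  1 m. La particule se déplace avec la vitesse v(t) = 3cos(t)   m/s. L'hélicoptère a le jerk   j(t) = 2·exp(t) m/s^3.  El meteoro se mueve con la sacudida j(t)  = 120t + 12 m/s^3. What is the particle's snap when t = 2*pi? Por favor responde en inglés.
Starting from velocity v(t) = 3·cos(t), we take 3 derivatives. Differentiating velocity, we get acceleration: a(t) = -3·sin(t). The derivative of acceleration gives jerk: j(t) = -3·cos(t). Taking d/dt of j(t), we find s(t) = 3·sin(t). Using s(t) = 3·sin(t) and substituting t = 2*pi, we find s = 0.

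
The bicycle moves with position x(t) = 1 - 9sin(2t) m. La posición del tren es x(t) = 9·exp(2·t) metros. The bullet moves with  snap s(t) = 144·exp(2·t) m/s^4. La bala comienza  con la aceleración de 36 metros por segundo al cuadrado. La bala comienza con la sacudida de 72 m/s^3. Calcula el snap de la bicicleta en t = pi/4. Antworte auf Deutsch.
Wir müssen unsere Gleichung für die Position x(t) = 1 - 9·sin(2·t) 4-mal ableiten. Mit d/dt von x(t) finden wir v(t) = -18·cos(2·t). Mit d/dt von v(t) finden wir a(t) = 36·sin(2·t). Durch Ableiten von der Beschleunigung erhalten wir den Ruck: j(t) = 72·cos(2·t). Mit d/dt von j(t) finden wir s(t) = -144·sin(2·t). Aus der Gleichung für den Snap s(t) = -144·sin(2·t), setzen wir t = pi/4 ein und erhalten s = -144.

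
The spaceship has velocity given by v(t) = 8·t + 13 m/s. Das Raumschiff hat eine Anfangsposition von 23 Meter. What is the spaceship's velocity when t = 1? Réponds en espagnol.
De la ecuación de la velocidad v(t) = 8·t + 13, sustituimos t = 1 para obtener v = 21.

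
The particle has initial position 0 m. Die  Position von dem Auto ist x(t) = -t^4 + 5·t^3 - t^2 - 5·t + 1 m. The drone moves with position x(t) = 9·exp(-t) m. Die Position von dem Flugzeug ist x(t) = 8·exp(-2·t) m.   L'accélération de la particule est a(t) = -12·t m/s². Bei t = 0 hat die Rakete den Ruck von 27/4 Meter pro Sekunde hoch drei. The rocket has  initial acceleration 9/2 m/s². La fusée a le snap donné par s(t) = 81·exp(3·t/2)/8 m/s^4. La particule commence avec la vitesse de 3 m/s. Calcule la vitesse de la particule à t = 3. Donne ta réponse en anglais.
We need to integrate our acceleration equation a(t) = -12·t 1 time. Integrating acceleration and using the initial condition v(0) = 3, we get v(t) = 3 - 6·t^2. We have velocity v(t) = 3 - 6·t^2. Substituting t = 3: v(3) = -51.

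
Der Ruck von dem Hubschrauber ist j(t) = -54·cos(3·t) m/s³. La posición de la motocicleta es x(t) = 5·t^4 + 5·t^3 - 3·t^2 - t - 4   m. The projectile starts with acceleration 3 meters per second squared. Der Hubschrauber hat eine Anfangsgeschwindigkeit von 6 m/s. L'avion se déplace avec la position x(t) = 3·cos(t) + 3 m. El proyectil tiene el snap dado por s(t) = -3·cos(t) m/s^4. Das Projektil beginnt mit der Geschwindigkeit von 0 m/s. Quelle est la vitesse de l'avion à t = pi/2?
En partant de la position x(t) = 3·cos(t) + 3, nous prenons 1 dérivée. La dérivée de la position donne la vitesse: v(t) = -3·sin(t). En utilisant v(t) = -3·sin(t) et en substituant t = pi/2, nous trouvons v = -3.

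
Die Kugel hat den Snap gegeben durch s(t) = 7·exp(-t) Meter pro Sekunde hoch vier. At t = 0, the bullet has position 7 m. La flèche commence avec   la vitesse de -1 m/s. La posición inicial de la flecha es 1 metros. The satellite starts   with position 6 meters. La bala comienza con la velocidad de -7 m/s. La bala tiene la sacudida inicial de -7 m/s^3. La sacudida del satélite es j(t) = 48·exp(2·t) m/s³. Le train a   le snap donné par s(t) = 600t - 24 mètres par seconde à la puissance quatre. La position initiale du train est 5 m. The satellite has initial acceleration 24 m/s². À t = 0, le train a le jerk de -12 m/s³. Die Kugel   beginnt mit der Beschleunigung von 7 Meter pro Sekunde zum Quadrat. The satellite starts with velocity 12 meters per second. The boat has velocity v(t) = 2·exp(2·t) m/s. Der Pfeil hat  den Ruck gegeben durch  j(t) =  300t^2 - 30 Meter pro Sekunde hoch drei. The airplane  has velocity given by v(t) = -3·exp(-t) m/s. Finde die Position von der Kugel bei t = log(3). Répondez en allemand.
Um dies zu lösen, müssen wir 4 Integrale unserer Gleichung für den Snap s(t) = 7·exp(-t) finden. Das Integral von dem Snap ist der Ruck. Mit j(0) = -7 erhalten wir j(t) = -7·exp(-t). Das Integral von dem Ruck ist die Beschleunigung. Mit a(0) = 7 erhalten wir a(t) = 7·exp(-t). Mit ∫a(t)dt und Anwendung von v(0) = -7, finden wir v(t) = -7·exp(-t). Das Integral von der Geschwindigkeit ist die Position. Mit x(0) = 7 erhalten wir x(t) = 7·exp(-t). Mit x(t) = 7·exp(-t) und Einsetzen von t = log(3), finden wir x = 7/3.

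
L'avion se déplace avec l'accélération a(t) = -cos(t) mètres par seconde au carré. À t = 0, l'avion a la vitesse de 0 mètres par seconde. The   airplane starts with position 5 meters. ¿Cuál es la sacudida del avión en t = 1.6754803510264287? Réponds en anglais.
We must differentiate our acceleration equation a(t) = -cos(t) 1 time. Taking d/dt of a(t), we find j(t) = sin(t). Using j(t) = sin(t) and substituting t = 1.6754803510264287, we find j = 0.994525629628249.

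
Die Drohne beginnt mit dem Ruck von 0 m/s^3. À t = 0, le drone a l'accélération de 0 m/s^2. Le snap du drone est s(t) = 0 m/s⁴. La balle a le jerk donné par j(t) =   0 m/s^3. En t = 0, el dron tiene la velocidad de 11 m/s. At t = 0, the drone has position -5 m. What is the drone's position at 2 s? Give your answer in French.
Nous devons intégrer notre équation du snap s(t) = 0 4 fois. La primitive du snap, avec j(0) = 0, donne le jerk: j(t) = 0. La primitive du jerk est l'accélération. En utilisant a(0) = 0, nous obtenons a(t) = 0. En intégrant l'accélération et en utilisant la condition initiale v(0) = 11, nous obtenons v(t) = 11. En prenant ∫v(t)dt et en appliquant x(0) = -5, nous trouvons x(t) = 11·t - 5. De l'équation de la position x(t) = 11·t - 5, nous substituons t = 2 pour obtenir x = 17.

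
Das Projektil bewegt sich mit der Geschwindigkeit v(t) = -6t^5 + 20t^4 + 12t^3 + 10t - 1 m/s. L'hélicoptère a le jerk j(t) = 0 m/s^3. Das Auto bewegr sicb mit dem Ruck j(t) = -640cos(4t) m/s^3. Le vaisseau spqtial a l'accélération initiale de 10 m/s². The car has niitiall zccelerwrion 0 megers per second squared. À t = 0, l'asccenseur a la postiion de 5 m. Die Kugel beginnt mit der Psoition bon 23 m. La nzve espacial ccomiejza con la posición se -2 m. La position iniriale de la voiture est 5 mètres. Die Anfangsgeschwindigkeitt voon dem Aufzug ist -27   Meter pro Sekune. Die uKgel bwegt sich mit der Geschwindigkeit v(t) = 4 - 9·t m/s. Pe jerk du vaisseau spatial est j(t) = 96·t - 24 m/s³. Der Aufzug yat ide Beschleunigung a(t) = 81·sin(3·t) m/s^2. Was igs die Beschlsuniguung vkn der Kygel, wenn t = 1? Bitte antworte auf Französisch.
En partant de la vitesse v(t) = 4 - 9·t, nous prenons 1 dérivée. La dérivée de la vitesse donne l'accélération: a(t) = -9. En utilisant a(t) = -9 et en substituant t = 1, nous trouvons a = -9.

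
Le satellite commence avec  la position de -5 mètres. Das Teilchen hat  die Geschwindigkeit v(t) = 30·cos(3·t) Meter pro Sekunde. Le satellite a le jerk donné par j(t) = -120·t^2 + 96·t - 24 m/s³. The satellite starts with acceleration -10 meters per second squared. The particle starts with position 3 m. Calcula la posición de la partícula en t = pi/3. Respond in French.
Nous devons intégrer notre équation de la vitesse v(t) = 30·cos(3·t) 1 fois. L'intégrale de la vitesse est la position. En utilisant x(0) = 3, nous obtenons x(t) = 10·sin(3·t) + 3. De l'équation de la position x(t) = 10·sin(3·t) + 3, nous substituons t = pi/3 pour obtenir x = 3.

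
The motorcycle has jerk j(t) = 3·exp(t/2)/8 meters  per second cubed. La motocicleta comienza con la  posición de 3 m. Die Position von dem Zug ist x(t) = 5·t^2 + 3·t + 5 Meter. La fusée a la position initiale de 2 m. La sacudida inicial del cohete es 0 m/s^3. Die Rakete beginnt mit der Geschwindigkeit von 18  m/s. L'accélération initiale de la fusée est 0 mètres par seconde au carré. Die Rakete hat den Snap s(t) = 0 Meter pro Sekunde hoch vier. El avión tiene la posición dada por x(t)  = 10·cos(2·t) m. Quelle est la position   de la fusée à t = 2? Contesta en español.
Necesitamos integrar nuestra ecuación del snap s(t) = 0 4 veces. Integrando el snap y usando la condición inicial j(0) = 0, obtenemos j(t) = 0. La integral de la sacudida, con a(0) = 0, da la aceleración: a(t) = 0. La integral de la aceleración, con v(0) = 18, da la velocidad: v(t) = 18. La antiderivada de la velocidad, con x(0) = 2, da la posición: x(t) = 18·t + 2. Usando x(t) = 18·t + 2 y sustituyendo t = 2, encontramos x = 38.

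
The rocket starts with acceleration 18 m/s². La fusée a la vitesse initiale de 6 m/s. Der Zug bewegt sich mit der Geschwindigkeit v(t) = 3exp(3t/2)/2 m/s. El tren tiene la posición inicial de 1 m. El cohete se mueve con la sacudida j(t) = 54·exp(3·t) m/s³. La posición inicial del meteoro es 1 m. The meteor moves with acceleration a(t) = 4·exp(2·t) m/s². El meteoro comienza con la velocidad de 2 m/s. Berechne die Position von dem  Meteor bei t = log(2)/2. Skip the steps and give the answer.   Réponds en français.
À t = log(2)/2, x = 2.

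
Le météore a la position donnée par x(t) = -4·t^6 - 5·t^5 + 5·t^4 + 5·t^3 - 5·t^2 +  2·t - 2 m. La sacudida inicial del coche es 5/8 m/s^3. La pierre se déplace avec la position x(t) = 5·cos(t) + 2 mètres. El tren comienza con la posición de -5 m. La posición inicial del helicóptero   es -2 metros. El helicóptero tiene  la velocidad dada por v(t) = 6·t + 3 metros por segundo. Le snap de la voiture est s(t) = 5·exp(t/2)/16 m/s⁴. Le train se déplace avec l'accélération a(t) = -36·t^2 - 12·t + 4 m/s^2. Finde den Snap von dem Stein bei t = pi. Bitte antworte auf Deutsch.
Wir müssen unsere Gleichung für die Position x(t) = 5·cos(t) + 2 4-mal ableiten. Die Ableitung von der Position ergibt die Geschwindigkeit: v(t) = -5·sin(t). Die Ableitung von der Geschwindigkeit ergibt die Beschleunigung: a(t) = -5·cos(t). Mit d/dt von a(t) finden wir j(t) = 5·sin(t). Die Ableitung von dem Ruck ergibt den Snap: s(t) = 5·cos(t). Mit s(t) = 5·cos(t) und Einsetzen von t = pi, finden wir s = -5.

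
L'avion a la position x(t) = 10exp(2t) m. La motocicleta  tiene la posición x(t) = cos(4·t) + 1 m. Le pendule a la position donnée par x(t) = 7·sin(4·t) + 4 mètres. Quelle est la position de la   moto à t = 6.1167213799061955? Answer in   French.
Nous avons la position x(t) = cos(4·t) + 1. En substituant t = 6.1167213799061955: x(6.1167213799061955) = 1.78638847397654.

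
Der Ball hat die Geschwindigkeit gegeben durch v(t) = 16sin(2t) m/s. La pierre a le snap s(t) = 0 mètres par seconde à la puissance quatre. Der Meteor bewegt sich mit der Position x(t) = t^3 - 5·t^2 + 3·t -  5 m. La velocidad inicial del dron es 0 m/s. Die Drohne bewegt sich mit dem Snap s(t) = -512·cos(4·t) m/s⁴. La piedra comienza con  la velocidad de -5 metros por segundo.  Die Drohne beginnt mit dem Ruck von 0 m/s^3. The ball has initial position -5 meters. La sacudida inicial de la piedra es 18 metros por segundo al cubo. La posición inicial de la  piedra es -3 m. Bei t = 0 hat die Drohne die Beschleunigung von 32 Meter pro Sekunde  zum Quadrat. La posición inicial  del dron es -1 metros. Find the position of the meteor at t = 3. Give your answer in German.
Wir haben die Position x(t) = t^3 - 5·t^2 + 3·t - 5. Durch Einsetzen von t = 3: x(3) = -14.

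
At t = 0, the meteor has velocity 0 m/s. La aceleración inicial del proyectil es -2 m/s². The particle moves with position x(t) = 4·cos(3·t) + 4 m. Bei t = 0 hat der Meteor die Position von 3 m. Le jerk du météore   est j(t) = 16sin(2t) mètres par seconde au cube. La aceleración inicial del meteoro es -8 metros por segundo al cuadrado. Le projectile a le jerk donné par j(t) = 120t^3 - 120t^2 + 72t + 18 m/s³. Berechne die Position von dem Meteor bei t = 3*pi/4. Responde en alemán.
Ausgehend von dem Ruck j(t) = 16·sin(2·t), nehmen wir 3 Stammfunktionen. Die Stammfunktion von dem Ruck, mit a(0) = -8, ergibt die Beschleunigung: a(t) = -8·cos(2·t). Das Integral von der Beschleunigung, mit v(0) = 0, ergibt die Geschwindigkeit: v(t) = -4·sin(2·t). Mit ∫v(t)dt und Anwendung von x(0) = 3, finden wir x(t) = 2·cos(2·t) + 1. Aus der Gleichung für die Position x(t) = 2·cos(2·t) + 1, setzen wir t = 3*pi/4 ein und erhalten x = 1.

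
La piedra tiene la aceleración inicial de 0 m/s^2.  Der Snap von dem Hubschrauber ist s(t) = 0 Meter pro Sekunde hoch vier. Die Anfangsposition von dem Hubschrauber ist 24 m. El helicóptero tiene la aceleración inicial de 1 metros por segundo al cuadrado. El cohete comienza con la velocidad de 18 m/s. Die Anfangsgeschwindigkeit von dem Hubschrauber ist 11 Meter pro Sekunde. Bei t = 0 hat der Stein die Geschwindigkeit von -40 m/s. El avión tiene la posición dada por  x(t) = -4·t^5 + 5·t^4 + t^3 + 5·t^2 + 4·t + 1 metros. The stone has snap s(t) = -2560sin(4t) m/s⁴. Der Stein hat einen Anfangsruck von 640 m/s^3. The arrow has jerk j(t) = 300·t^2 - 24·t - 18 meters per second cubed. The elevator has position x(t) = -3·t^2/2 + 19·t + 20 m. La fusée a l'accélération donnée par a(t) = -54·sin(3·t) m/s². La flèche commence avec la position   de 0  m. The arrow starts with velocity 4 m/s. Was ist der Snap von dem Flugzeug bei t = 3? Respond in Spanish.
Para resolver esto, necesitamos tomar 4 derivadas de nuestra ecuación de la posición x(t) = -4·t^5 + 5·t^4 + t^3 + 5·t^2 + 4·t + 1. Derivando la posición, obtenemos la velocidad: v(t) = -20·t^4 + 20·t^3 + 3·t^2 + 10·t + 4. Derivando la velocidad, obtenemos la aceleración: a(t) = -80·t^3 + 60·t^2 + 6·t + 10. Derivando la aceleración, obtenemos la sacudida: j(t) = -240·t^2 + 120·t + 6. Derivando la sacudida, obtenemos el snap: s(t) = 120 - 480·t. Usando s(t) = 120 - 480·t y sustituyendo t = 3, encontramos s = -1320.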